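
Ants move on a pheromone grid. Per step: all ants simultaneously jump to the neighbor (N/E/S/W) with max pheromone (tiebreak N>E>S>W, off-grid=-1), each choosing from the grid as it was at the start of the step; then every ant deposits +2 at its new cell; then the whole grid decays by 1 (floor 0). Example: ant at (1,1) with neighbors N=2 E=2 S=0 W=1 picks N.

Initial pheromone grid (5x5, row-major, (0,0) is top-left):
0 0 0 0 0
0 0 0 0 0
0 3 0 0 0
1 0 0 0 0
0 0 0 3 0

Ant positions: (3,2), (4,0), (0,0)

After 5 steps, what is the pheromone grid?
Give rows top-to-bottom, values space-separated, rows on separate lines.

After step 1: ants at (2,2),(3,0),(0,1)
  0 1 0 0 0
  0 0 0 0 0
  0 2 1 0 0
  2 0 0 0 0
  0 0 0 2 0
After step 2: ants at (2,1),(2,0),(0,2)
  0 0 1 0 0
  0 0 0 0 0
  1 3 0 0 0
  1 0 0 0 0
  0 0 0 1 0
After step 3: ants at (2,0),(2,1),(0,3)
  0 0 0 1 0
  0 0 0 0 0
  2 4 0 0 0
  0 0 0 0 0
  0 0 0 0 0
After step 4: ants at (2,1),(2,0),(0,4)
  0 0 0 0 1
  0 0 0 0 0
  3 5 0 0 0
  0 0 0 0 0
  0 0 0 0 0
After step 5: ants at (2,0),(2,1),(1,4)
  0 0 0 0 0
  0 0 0 0 1
  4 6 0 0 0
  0 0 0 0 0
  0 0 0 0 0

0 0 0 0 0
0 0 0 0 1
4 6 0 0 0
0 0 0 0 0
0 0 0 0 0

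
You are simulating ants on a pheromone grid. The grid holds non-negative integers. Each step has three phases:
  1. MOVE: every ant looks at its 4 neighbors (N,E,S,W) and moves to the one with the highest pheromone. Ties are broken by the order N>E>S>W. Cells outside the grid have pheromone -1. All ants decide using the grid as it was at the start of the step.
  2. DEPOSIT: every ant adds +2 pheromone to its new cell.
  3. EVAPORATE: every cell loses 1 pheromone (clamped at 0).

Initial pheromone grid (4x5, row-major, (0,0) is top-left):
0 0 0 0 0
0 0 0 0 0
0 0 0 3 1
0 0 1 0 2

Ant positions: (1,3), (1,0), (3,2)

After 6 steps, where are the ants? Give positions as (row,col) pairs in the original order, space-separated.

Step 1: ant0:(1,3)->S->(2,3) | ant1:(1,0)->N->(0,0) | ant2:(3,2)->N->(2,2)
  grid max=4 at (2,3)
Step 2: ant0:(2,3)->W->(2,2) | ant1:(0,0)->E->(0,1) | ant2:(2,2)->E->(2,3)
  grid max=5 at (2,3)
Step 3: ant0:(2,2)->E->(2,3) | ant1:(0,1)->E->(0,2) | ant2:(2,3)->W->(2,2)
  grid max=6 at (2,3)
Step 4: ant0:(2,3)->W->(2,2) | ant1:(0,2)->E->(0,3) | ant2:(2,2)->E->(2,3)
  grid max=7 at (2,3)
Step 5: ant0:(2,2)->E->(2,3) | ant1:(0,3)->E->(0,4) | ant2:(2,3)->W->(2,2)
  grid max=8 at (2,3)
Step 6: ant0:(2,3)->W->(2,2) | ant1:(0,4)->S->(1,4) | ant2:(2,2)->E->(2,3)
  grid max=9 at (2,3)

(2,2) (1,4) (2,3)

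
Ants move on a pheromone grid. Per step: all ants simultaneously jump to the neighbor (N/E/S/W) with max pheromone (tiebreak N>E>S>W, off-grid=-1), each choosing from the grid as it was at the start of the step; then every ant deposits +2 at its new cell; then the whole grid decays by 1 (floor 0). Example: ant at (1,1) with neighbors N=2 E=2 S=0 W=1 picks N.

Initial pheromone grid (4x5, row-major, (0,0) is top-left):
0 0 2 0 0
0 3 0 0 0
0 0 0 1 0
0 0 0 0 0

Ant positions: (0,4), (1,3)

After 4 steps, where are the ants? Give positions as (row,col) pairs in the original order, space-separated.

Step 1: ant0:(0,4)->S->(1,4) | ant1:(1,3)->S->(2,3)
  grid max=2 at (1,1)
Step 2: ant0:(1,4)->N->(0,4) | ant1:(2,3)->N->(1,3)
  grid max=1 at (0,4)
Step 3: ant0:(0,4)->S->(1,4) | ant1:(1,3)->S->(2,3)
  grid max=2 at (2,3)
Step 4: ant0:(1,4)->N->(0,4) | ant1:(2,3)->N->(1,3)
  grid max=1 at (0,4)

(0,4) (1,3)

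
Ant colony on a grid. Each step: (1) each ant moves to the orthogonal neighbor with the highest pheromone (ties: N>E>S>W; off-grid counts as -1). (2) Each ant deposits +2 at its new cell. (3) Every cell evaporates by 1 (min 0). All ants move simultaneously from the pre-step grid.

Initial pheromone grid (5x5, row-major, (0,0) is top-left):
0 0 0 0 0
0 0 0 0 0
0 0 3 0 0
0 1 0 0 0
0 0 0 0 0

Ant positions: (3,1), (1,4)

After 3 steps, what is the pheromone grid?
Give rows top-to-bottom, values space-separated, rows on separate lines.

After step 1: ants at (2,1),(0,4)
  0 0 0 0 1
  0 0 0 0 0
  0 1 2 0 0
  0 0 0 0 0
  0 0 0 0 0
After step 2: ants at (2,2),(1,4)
  0 0 0 0 0
  0 0 0 0 1
  0 0 3 0 0
  0 0 0 0 0
  0 0 0 0 0
After step 3: ants at (1,2),(0,4)
  0 0 0 0 1
  0 0 1 0 0
  0 0 2 0 0
  0 0 0 0 0
  0 0 0 0 0

0 0 0 0 1
0 0 1 0 0
0 0 2 0 0
0 0 0 0 0
0 0 0 0 0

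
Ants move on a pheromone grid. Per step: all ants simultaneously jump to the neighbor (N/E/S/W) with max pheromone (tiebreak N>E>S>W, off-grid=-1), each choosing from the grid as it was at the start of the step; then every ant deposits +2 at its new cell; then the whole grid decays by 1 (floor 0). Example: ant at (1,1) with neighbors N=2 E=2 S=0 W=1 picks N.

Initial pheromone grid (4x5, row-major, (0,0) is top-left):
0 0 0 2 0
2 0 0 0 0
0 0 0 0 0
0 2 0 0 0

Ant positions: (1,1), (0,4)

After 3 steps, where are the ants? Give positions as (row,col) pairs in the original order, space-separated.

Step 1: ant0:(1,1)->W->(1,0) | ant1:(0,4)->W->(0,3)
  grid max=3 at (0,3)
Step 2: ant0:(1,0)->N->(0,0) | ant1:(0,3)->E->(0,4)
  grid max=2 at (0,3)
Step 3: ant0:(0,0)->S->(1,0) | ant1:(0,4)->W->(0,3)
  grid max=3 at (0,3)

(1,0) (0,3)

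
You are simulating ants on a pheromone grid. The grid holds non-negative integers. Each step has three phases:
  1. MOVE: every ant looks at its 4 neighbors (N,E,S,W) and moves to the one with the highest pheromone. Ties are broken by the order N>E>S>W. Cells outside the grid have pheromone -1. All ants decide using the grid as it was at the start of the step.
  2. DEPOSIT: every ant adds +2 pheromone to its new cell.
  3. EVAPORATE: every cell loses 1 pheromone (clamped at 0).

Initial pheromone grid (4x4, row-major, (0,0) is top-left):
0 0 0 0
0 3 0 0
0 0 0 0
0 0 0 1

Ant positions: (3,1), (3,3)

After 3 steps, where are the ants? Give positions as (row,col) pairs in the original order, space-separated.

Step 1: ant0:(3,1)->N->(2,1) | ant1:(3,3)->N->(2,3)
  grid max=2 at (1,1)
Step 2: ant0:(2,1)->N->(1,1) | ant1:(2,3)->N->(1,3)
  grid max=3 at (1,1)
Step 3: ant0:(1,1)->N->(0,1) | ant1:(1,3)->N->(0,3)
  grid max=2 at (1,1)

(0,1) (0,3)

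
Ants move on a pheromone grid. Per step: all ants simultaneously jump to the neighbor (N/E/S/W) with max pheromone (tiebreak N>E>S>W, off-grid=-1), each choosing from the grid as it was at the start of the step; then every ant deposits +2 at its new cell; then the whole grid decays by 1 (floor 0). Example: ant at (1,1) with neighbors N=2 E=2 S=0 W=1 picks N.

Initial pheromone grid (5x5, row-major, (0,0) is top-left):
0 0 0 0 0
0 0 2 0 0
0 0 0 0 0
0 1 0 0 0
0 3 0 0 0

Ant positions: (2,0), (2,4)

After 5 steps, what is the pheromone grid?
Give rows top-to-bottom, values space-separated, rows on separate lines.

After step 1: ants at (1,0),(1,4)
  0 0 0 0 0
  1 0 1 0 1
  0 0 0 0 0
  0 0 0 0 0
  0 2 0 0 0
After step 2: ants at (0,0),(0,4)
  1 0 0 0 1
  0 0 0 0 0
  0 0 0 0 0
  0 0 0 0 0
  0 1 0 0 0
After step 3: ants at (0,1),(1,4)
  0 1 0 0 0
  0 0 0 0 1
  0 0 0 0 0
  0 0 0 0 0
  0 0 0 0 0
After step 4: ants at (0,2),(0,4)
  0 0 1 0 1
  0 0 0 0 0
  0 0 0 0 0
  0 0 0 0 0
  0 0 0 0 0
After step 5: ants at (0,3),(1,4)
  0 0 0 1 0
  0 0 0 0 1
  0 0 0 0 0
  0 0 0 0 0
  0 0 0 0 0

0 0 0 1 0
0 0 0 0 1
0 0 0 0 0
0 0 0 0 0
0 0 0 0 0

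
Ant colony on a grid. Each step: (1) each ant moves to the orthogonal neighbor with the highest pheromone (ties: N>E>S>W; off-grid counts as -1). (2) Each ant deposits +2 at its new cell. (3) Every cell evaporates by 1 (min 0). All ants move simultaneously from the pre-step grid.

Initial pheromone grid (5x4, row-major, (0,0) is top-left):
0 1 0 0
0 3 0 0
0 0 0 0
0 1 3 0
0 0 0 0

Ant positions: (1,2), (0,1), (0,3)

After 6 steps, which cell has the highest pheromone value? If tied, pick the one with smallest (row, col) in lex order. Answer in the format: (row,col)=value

Answer: (1,1)=9

Derivation:
Step 1: ant0:(1,2)->W->(1,1) | ant1:(0,1)->S->(1,1) | ant2:(0,3)->S->(1,3)
  grid max=6 at (1,1)
Step 2: ant0:(1,1)->N->(0,1) | ant1:(1,1)->N->(0,1) | ant2:(1,3)->N->(0,3)
  grid max=5 at (1,1)
Step 3: ant0:(0,1)->S->(1,1) | ant1:(0,1)->S->(1,1) | ant2:(0,3)->S->(1,3)
  grid max=8 at (1,1)
Step 4: ant0:(1,1)->N->(0,1) | ant1:(1,1)->N->(0,1) | ant2:(1,3)->N->(0,3)
  grid max=7 at (1,1)
Step 5: ant0:(0,1)->S->(1,1) | ant1:(0,1)->S->(1,1) | ant2:(0,3)->S->(1,3)
  grid max=10 at (1,1)
Step 6: ant0:(1,1)->N->(0,1) | ant1:(1,1)->N->(0,1) | ant2:(1,3)->N->(0,3)
  grid max=9 at (1,1)
Final grid:
  0 7 0 1
  0 9 0 0
  0 0 0 0
  0 0 0 0
  0 0 0 0
Max pheromone 9 at (1,1)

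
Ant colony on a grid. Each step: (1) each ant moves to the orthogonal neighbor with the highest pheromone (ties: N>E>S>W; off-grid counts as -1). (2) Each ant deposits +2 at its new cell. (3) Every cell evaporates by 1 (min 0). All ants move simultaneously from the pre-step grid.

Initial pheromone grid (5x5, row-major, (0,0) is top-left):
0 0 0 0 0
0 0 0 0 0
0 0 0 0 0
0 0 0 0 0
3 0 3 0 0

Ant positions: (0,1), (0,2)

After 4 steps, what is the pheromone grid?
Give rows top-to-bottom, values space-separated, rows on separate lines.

After step 1: ants at (0,2),(0,3)
  0 0 1 1 0
  0 0 0 0 0
  0 0 0 0 0
  0 0 0 0 0
  2 0 2 0 0
After step 2: ants at (0,3),(0,2)
  0 0 2 2 0
  0 0 0 0 0
  0 0 0 0 0
  0 0 0 0 0
  1 0 1 0 0
After step 3: ants at (0,2),(0,3)
  0 0 3 3 0
  0 0 0 0 0
  0 0 0 0 0
  0 0 0 0 0
  0 0 0 0 0
After step 4: ants at (0,3),(0,2)
  0 0 4 4 0
  0 0 0 0 0
  0 0 0 0 0
  0 0 0 0 0
  0 0 0 0 0

0 0 4 4 0
0 0 0 0 0
0 0 0 0 0
0 0 0 0 0
0 0 0 0 0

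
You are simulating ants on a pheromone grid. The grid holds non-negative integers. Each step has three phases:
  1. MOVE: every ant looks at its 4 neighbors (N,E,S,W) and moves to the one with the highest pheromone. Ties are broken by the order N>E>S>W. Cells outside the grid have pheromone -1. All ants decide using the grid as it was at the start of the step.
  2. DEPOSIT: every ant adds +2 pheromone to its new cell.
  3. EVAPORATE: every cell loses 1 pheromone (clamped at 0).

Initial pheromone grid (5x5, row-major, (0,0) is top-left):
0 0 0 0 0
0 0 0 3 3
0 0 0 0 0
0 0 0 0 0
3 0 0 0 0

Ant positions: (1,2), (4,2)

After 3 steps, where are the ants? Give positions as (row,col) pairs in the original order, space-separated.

Step 1: ant0:(1,2)->E->(1,3) | ant1:(4,2)->N->(3,2)
  grid max=4 at (1,3)
Step 2: ant0:(1,3)->E->(1,4) | ant1:(3,2)->N->(2,2)
  grid max=3 at (1,3)
Step 3: ant0:(1,4)->W->(1,3) | ant1:(2,2)->N->(1,2)
  grid max=4 at (1,3)

(1,3) (1,2)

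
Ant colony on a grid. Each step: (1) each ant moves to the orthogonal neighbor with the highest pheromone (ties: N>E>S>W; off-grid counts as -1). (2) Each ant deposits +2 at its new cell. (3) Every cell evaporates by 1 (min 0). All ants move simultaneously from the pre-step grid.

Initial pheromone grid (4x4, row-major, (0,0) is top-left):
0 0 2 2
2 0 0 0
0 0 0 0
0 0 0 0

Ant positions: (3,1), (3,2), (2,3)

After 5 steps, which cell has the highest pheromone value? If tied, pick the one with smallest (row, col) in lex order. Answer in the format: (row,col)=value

Answer: (2,1)=5

Derivation:
Step 1: ant0:(3,1)->N->(2,1) | ant1:(3,2)->N->(2,2) | ant2:(2,3)->N->(1,3)
  grid max=1 at (0,2)
Step 2: ant0:(2,1)->E->(2,2) | ant1:(2,2)->W->(2,1) | ant2:(1,3)->N->(0,3)
  grid max=2 at (0,3)
Step 3: ant0:(2,2)->W->(2,1) | ant1:(2,1)->E->(2,2) | ant2:(0,3)->S->(1,3)
  grid max=3 at (2,1)
Step 4: ant0:(2,1)->E->(2,2) | ant1:(2,2)->W->(2,1) | ant2:(1,3)->N->(0,3)
  grid max=4 at (2,1)
Step 5: ant0:(2,2)->W->(2,1) | ant1:(2,1)->E->(2,2) | ant2:(0,3)->S->(1,3)
  grid max=5 at (2,1)
Final grid:
  0 0 0 1
  0 0 0 1
  0 5 5 0
  0 0 0 0
Max pheromone 5 at (2,1)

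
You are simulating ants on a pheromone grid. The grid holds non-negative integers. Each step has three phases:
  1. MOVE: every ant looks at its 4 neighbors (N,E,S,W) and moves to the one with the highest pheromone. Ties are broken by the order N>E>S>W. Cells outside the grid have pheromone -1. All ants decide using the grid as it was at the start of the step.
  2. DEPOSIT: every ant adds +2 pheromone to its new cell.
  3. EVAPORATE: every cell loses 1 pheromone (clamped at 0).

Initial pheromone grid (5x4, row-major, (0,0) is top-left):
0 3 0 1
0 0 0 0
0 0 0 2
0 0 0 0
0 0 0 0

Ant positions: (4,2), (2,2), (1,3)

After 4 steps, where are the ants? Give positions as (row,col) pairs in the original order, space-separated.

Step 1: ant0:(4,2)->N->(3,2) | ant1:(2,2)->E->(2,3) | ant2:(1,3)->S->(2,3)
  grid max=5 at (2,3)
Step 2: ant0:(3,2)->N->(2,2) | ant1:(2,3)->N->(1,3) | ant2:(2,3)->N->(1,3)
  grid max=4 at (2,3)
Step 3: ant0:(2,2)->E->(2,3) | ant1:(1,3)->S->(2,3) | ant2:(1,3)->S->(2,3)
  grid max=9 at (2,3)
Step 4: ant0:(2,3)->N->(1,3) | ant1:(2,3)->N->(1,3) | ant2:(2,3)->N->(1,3)
  grid max=8 at (2,3)

(1,3) (1,3) (1,3)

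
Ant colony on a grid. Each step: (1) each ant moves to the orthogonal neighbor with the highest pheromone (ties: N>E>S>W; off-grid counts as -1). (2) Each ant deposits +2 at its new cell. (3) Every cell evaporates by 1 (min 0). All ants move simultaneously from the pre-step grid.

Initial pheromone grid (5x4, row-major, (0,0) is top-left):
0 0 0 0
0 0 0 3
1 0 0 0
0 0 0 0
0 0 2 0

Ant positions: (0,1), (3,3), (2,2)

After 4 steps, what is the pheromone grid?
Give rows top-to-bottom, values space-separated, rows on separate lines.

After step 1: ants at (0,2),(2,3),(1,2)
  0 0 1 0
  0 0 1 2
  0 0 0 1
  0 0 0 0
  0 0 1 0
After step 2: ants at (1,2),(1,3),(1,3)
  0 0 0 0
  0 0 2 5
  0 0 0 0
  0 0 0 0
  0 0 0 0
After step 3: ants at (1,3),(1,2),(1,2)
  0 0 0 0
  0 0 5 6
  0 0 0 0
  0 0 0 0
  0 0 0 0
After step 4: ants at (1,2),(1,3),(1,3)
  0 0 0 0
  0 0 6 9
  0 0 0 0
  0 0 0 0
  0 0 0 0

0 0 0 0
0 0 6 9
0 0 0 0
0 0 0 0
0 0 0 0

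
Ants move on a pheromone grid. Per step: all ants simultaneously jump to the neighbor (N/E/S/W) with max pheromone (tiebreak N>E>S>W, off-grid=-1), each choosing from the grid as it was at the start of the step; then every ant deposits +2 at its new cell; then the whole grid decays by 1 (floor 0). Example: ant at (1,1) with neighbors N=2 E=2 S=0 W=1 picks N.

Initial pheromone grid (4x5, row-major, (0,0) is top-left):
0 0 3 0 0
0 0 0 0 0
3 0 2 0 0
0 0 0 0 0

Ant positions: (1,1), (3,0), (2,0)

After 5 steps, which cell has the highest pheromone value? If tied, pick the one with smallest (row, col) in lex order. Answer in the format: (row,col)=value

Step 1: ant0:(1,1)->N->(0,1) | ant1:(3,0)->N->(2,0) | ant2:(2,0)->N->(1,0)
  grid max=4 at (2,0)
Step 2: ant0:(0,1)->E->(0,2) | ant1:(2,0)->N->(1,0) | ant2:(1,0)->S->(2,0)
  grid max=5 at (2,0)
Step 3: ant0:(0,2)->E->(0,3) | ant1:(1,0)->S->(2,0) | ant2:(2,0)->N->(1,0)
  grid max=6 at (2,0)
Step 4: ant0:(0,3)->W->(0,2) | ant1:(2,0)->N->(1,0) | ant2:(1,0)->S->(2,0)
  grid max=7 at (2,0)
Step 5: ant0:(0,2)->E->(0,3) | ant1:(1,0)->S->(2,0) | ant2:(2,0)->N->(1,0)
  grid max=8 at (2,0)
Final grid:
  0 0 2 1 0
  5 0 0 0 0
  8 0 0 0 0
  0 0 0 0 0
Max pheromone 8 at (2,0)

Answer: (2,0)=8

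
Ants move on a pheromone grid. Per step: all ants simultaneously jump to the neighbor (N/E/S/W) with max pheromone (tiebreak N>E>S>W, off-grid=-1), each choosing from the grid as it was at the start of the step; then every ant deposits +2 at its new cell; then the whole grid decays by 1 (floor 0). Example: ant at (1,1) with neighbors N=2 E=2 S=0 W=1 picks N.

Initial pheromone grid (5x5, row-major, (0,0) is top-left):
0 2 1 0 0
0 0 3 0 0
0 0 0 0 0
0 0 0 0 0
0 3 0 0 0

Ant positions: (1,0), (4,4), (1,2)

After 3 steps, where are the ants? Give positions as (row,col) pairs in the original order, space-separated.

Step 1: ant0:(1,0)->N->(0,0) | ant1:(4,4)->N->(3,4) | ant2:(1,2)->N->(0,2)
  grid max=2 at (0,2)
Step 2: ant0:(0,0)->E->(0,1) | ant1:(3,4)->N->(2,4) | ant2:(0,2)->S->(1,2)
  grid max=3 at (1,2)
Step 3: ant0:(0,1)->E->(0,2) | ant1:(2,4)->N->(1,4) | ant2:(1,2)->N->(0,2)
  grid max=4 at (0,2)

(0,2) (1,4) (0,2)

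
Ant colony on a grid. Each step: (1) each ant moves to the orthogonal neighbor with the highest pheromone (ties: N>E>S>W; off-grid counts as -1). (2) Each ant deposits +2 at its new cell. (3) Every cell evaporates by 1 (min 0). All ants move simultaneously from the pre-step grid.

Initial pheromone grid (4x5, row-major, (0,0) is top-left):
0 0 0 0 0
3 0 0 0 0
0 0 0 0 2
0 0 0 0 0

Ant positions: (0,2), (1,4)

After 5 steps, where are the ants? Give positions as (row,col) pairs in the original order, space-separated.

Step 1: ant0:(0,2)->E->(0,3) | ant1:(1,4)->S->(2,4)
  grid max=3 at (2,4)
Step 2: ant0:(0,3)->E->(0,4) | ant1:(2,4)->N->(1,4)
  grid max=2 at (2,4)
Step 3: ant0:(0,4)->S->(1,4) | ant1:(1,4)->S->(2,4)
  grid max=3 at (2,4)
Step 4: ant0:(1,4)->S->(2,4) | ant1:(2,4)->N->(1,4)
  grid max=4 at (2,4)
Step 5: ant0:(2,4)->N->(1,4) | ant1:(1,4)->S->(2,4)
  grid max=5 at (2,4)

(1,4) (2,4)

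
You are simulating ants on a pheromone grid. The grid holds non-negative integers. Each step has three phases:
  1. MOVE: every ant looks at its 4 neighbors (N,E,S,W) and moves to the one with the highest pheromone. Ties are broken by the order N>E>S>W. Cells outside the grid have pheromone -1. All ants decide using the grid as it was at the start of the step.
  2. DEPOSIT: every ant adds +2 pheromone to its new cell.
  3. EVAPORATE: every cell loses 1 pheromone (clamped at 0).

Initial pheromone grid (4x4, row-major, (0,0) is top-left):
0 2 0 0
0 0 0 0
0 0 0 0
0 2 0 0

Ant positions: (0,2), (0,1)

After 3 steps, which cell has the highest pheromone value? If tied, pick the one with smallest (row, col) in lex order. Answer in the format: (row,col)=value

Step 1: ant0:(0,2)->W->(0,1) | ant1:(0,1)->E->(0,2)
  grid max=3 at (0,1)
Step 2: ant0:(0,1)->E->(0,2) | ant1:(0,2)->W->(0,1)
  grid max=4 at (0,1)
Step 3: ant0:(0,2)->W->(0,1) | ant1:(0,1)->E->(0,2)
  grid max=5 at (0,1)
Final grid:
  0 5 3 0
  0 0 0 0
  0 0 0 0
  0 0 0 0
Max pheromone 5 at (0,1)

Answer: (0,1)=5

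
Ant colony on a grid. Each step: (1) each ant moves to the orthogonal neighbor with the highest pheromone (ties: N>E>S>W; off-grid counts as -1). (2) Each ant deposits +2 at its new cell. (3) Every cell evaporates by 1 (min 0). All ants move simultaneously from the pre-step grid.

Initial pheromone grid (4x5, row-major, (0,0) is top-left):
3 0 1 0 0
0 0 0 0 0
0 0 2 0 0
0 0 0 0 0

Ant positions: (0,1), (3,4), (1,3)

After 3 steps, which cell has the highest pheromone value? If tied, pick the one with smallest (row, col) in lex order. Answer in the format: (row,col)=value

Step 1: ant0:(0,1)->W->(0,0) | ant1:(3,4)->N->(2,4) | ant2:(1,3)->N->(0,3)
  grid max=4 at (0,0)
Step 2: ant0:(0,0)->E->(0,1) | ant1:(2,4)->N->(1,4) | ant2:(0,3)->E->(0,4)
  grid max=3 at (0,0)
Step 3: ant0:(0,1)->W->(0,0) | ant1:(1,4)->N->(0,4) | ant2:(0,4)->S->(1,4)
  grid max=4 at (0,0)
Final grid:
  4 0 0 0 2
  0 0 0 0 2
  0 0 0 0 0
  0 0 0 0 0
Max pheromone 4 at (0,0)

Answer: (0,0)=4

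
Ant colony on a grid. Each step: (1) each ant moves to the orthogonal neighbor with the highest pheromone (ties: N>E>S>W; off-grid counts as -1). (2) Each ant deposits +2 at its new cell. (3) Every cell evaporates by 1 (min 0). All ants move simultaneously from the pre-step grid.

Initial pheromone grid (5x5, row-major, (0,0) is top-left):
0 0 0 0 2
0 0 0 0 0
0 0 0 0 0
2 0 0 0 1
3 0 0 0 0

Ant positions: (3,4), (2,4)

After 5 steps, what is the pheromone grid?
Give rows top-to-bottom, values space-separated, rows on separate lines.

After step 1: ants at (2,4),(3,4)
  0 0 0 0 1
  0 0 0 0 0
  0 0 0 0 1
  1 0 0 0 2
  2 0 0 0 0
After step 2: ants at (3,4),(2,4)
  0 0 0 0 0
  0 0 0 0 0
  0 0 0 0 2
  0 0 0 0 3
  1 0 0 0 0
After step 3: ants at (2,4),(3,4)
  0 0 0 0 0
  0 0 0 0 0
  0 0 0 0 3
  0 0 0 0 4
  0 0 0 0 0
After step 4: ants at (3,4),(2,4)
  0 0 0 0 0
  0 0 0 0 0
  0 0 0 0 4
  0 0 0 0 5
  0 0 0 0 0
After step 5: ants at (2,4),(3,4)
  0 0 0 0 0
  0 0 0 0 0
  0 0 0 0 5
  0 0 0 0 6
  0 0 0 0 0

0 0 0 0 0
0 0 0 0 0
0 0 0 0 5
0 0 0 0 6
0 0 0 0 0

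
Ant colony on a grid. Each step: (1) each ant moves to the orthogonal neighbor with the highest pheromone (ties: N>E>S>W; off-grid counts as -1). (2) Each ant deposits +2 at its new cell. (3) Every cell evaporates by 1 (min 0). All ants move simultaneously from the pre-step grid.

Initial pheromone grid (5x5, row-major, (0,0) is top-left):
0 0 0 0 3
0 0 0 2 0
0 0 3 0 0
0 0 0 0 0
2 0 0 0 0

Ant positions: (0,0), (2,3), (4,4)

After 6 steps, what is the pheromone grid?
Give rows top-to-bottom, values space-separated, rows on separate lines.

After step 1: ants at (0,1),(2,2),(3,4)
  0 1 0 0 2
  0 0 0 1 0
  0 0 4 0 0
  0 0 0 0 1
  1 0 0 0 0
After step 2: ants at (0,2),(1,2),(2,4)
  0 0 1 0 1
  0 0 1 0 0
  0 0 3 0 1
  0 0 0 0 0
  0 0 0 0 0
After step 3: ants at (1,2),(2,2),(1,4)
  0 0 0 0 0
  0 0 2 0 1
  0 0 4 0 0
  0 0 0 0 0
  0 0 0 0 0
After step 4: ants at (2,2),(1,2),(0,4)
  0 0 0 0 1
  0 0 3 0 0
  0 0 5 0 0
  0 0 0 0 0
  0 0 0 0 0
After step 5: ants at (1,2),(2,2),(1,4)
  0 0 0 0 0
  0 0 4 0 1
  0 0 6 0 0
  0 0 0 0 0
  0 0 0 0 0
After step 6: ants at (2,2),(1,2),(0,4)
  0 0 0 0 1
  0 0 5 0 0
  0 0 7 0 0
  0 0 0 0 0
  0 0 0 0 0

0 0 0 0 1
0 0 5 0 0
0 0 7 0 0
0 0 0 0 0
0 0 0 0 0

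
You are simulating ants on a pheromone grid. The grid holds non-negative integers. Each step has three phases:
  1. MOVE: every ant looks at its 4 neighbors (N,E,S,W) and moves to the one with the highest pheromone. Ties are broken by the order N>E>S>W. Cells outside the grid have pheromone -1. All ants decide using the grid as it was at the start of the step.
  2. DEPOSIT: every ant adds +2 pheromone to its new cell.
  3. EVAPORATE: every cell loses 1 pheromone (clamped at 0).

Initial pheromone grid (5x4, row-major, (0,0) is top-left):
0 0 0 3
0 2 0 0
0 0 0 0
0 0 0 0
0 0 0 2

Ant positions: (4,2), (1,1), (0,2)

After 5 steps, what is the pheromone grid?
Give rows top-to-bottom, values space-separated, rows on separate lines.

After step 1: ants at (4,3),(0,1),(0,3)
  0 1 0 4
  0 1 0 0
  0 0 0 0
  0 0 0 0
  0 0 0 3
After step 2: ants at (3,3),(1,1),(1,3)
  0 0 0 3
  0 2 0 1
  0 0 0 0
  0 0 0 1
  0 0 0 2
After step 3: ants at (4,3),(0,1),(0,3)
  0 1 0 4
  0 1 0 0
  0 0 0 0
  0 0 0 0
  0 0 0 3
After step 4: ants at (3,3),(1,1),(1,3)
  0 0 0 3
  0 2 0 1
  0 0 0 0
  0 0 0 1
  0 0 0 2
After step 5: ants at (4,3),(0,1),(0,3)
  0 1 0 4
  0 1 0 0
  0 0 0 0
  0 0 0 0
  0 0 0 3

0 1 0 4
0 1 0 0
0 0 0 0
0 0 0 0
0 0 0 3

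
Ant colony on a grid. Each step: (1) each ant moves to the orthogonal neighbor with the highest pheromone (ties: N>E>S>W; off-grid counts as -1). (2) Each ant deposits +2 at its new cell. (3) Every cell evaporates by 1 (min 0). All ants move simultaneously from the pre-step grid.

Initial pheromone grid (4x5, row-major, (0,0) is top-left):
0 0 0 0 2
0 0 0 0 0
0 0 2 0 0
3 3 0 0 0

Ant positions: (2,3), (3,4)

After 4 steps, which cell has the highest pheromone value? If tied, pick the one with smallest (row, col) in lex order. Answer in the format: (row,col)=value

Answer: (2,2)=2

Derivation:
Step 1: ant0:(2,3)->W->(2,2) | ant1:(3,4)->N->(2,4)
  grid max=3 at (2,2)
Step 2: ant0:(2,2)->N->(1,2) | ant1:(2,4)->N->(1,4)
  grid max=2 at (2,2)
Step 3: ant0:(1,2)->S->(2,2) | ant1:(1,4)->N->(0,4)
  grid max=3 at (2,2)
Step 4: ant0:(2,2)->N->(1,2) | ant1:(0,4)->S->(1,4)
  grid max=2 at (2,2)
Final grid:
  0 0 0 0 0
  0 0 1 0 1
  0 0 2 0 0
  0 0 0 0 0
Max pheromone 2 at (2,2)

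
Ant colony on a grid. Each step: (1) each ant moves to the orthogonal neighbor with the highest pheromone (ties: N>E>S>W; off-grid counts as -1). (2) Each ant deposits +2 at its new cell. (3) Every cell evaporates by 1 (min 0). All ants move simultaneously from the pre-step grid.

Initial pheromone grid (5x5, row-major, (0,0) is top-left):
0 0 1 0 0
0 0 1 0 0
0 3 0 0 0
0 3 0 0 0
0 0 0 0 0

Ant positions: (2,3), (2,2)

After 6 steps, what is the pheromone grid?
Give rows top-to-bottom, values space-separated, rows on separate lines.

After step 1: ants at (1,3),(2,1)
  0 0 0 0 0
  0 0 0 1 0
  0 4 0 0 0
  0 2 0 0 0
  0 0 0 0 0
After step 2: ants at (0,3),(3,1)
  0 0 0 1 0
  0 0 0 0 0
  0 3 0 0 0
  0 3 0 0 0
  0 0 0 0 0
After step 3: ants at (0,4),(2,1)
  0 0 0 0 1
  0 0 0 0 0
  0 4 0 0 0
  0 2 0 0 0
  0 0 0 0 0
After step 4: ants at (1,4),(3,1)
  0 0 0 0 0
  0 0 0 0 1
  0 3 0 0 0
  0 3 0 0 0
  0 0 0 0 0
After step 5: ants at (0,4),(2,1)
  0 0 0 0 1
  0 0 0 0 0
  0 4 0 0 0
  0 2 0 0 0
  0 0 0 0 0
After step 6: ants at (1,4),(3,1)
  0 0 0 0 0
  0 0 0 0 1
  0 3 0 0 0
  0 3 0 0 0
  0 0 0 0 0

0 0 0 0 0
0 0 0 0 1
0 3 0 0 0
0 3 0 0 0
0 0 0 0 0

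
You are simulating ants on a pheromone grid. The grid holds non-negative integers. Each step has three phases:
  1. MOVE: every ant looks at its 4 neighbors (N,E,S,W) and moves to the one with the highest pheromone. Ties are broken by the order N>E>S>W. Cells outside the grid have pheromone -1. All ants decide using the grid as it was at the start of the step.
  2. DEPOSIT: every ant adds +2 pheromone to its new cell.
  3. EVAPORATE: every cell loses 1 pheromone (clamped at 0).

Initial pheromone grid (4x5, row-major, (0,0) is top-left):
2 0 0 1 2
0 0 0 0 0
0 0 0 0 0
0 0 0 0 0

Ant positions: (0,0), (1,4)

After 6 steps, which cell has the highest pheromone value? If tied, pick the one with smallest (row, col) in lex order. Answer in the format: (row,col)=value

Step 1: ant0:(0,0)->E->(0,1) | ant1:(1,4)->N->(0,4)
  grid max=3 at (0,4)
Step 2: ant0:(0,1)->W->(0,0) | ant1:(0,4)->S->(1,4)
  grid max=2 at (0,0)
Step 3: ant0:(0,0)->E->(0,1) | ant1:(1,4)->N->(0,4)
  grid max=3 at (0,4)
Step 4: ant0:(0,1)->W->(0,0) | ant1:(0,4)->S->(1,4)
  grid max=2 at (0,0)
Step 5: ant0:(0,0)->E->(0,1) | ant1:(1,4)->N->(0,4)
  grid max=3 at (0,4)
Step 6: ant0:(0,1)->W->(0,0) | ant1:(0,4)->S->(1,4)
  grid max=2 at (0,0)
Final grid:
  2 0 0 0 2
  0 0 0 0 1
  0 0 0 0 0
  0 0 0 0 0
Max pheromone 2 at (0,0)

Answer: (0,0)=2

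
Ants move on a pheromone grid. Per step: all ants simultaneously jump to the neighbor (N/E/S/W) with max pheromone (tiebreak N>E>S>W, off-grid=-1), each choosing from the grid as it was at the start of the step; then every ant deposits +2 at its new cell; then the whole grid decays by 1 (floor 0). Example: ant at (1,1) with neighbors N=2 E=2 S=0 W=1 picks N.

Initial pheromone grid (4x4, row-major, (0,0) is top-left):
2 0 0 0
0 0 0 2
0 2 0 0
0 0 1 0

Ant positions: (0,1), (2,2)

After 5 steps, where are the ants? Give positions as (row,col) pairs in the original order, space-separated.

Step 1: ant0:(0,1)->W->(0,0) | ant1:(2,2)->W->(2,1)
  grid max=3 at (0,0)
Step 2: ant0:(0,0)->E->(0,1) | ant1:(2,1)->N->(1,1)
  grid max=2 at (0,0)
Step 3: ant0:(0,1)->W->(0,0) | ant1:(1,1)->S->(2,1)
  grid max=3 at (0,0)
Step 4: ant0:(0,0)->E->(0,1) | ant1:(2,1)->N->(1,1)
  grid max=2 at (0,0)
Step 5: ant0:(0,1)->W->(0,0) | ant1:(1,1)->S->(2,1)
  grid max=3 at (0,0)

(0,0) (2,1)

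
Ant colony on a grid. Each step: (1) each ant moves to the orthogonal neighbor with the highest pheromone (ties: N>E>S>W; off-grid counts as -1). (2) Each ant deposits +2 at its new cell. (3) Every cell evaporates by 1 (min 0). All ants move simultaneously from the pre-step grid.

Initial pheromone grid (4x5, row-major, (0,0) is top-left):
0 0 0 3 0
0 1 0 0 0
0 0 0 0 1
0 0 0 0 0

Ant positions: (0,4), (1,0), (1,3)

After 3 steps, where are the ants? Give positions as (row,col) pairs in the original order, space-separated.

Step 1: ant0:(0,4)->W->(0,3) | ant1:(1,0)->E->(1,1) | ant2:(1,3)->N->(0,3)
  grid max=6 at (0,3)
Step 2: ant0:(0,3)->E->(0,4) | ant1:(1,1)->N->(0,1) | ant2:(0,3)->E->(0,4)
  grid max=5 at (0,3)
Step 3: ant0:(0,4)->W->(0,3) | ant1:(0,1)->S->(1,1) | ant2:(0,4)->W->(0,3)
  grid max=8 at (0,3)

(0,3) (1,1) (0,3)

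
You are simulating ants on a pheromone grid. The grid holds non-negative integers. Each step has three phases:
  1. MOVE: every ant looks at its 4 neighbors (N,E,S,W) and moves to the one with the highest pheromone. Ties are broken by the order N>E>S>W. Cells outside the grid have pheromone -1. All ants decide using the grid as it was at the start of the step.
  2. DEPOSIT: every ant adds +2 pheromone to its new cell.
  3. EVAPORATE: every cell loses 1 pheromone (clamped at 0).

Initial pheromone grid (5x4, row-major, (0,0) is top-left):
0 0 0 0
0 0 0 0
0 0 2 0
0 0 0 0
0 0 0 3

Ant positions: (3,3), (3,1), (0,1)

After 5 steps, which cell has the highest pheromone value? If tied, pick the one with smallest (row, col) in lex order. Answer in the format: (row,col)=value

Answer: (4,3)=4

Derivation:
Step 1: ant0:(3,3)->S->(4,3) | ant1:(3,1)->N->(2,1) | ant2:(0,1)->E->(0,2)
  grid max=4 at (4,3)
Step 2: ant0:(4,3)->N->(3,3) | ant1:(2,1)->E->(2,2) | ant2:(0,2)->E->(0,3)
  grid max=3 at (4,3)
Step 3: ant0:(3,3)->S->(4,3) | ant1:(2,2)->N->(1,2) | ant2:(0,3)->S->(1,3)
  grid max=4 at (4,3)
Step 4: ant0:(4,3)->N->(3,3) | ant1:(1,2)->E->(1,3) | ant2:(1,3)->W->(1,2)
  grid max=3 at (4,3)
Step 5: ant0:(3,3)->S->(4,3) | ant1:(1,3)->W->(1,2) | ant2:(1,2)->E->(1,3)
  grid max=4 at (4,3)
Final grid:
  0 0 0 0
  0 0 3 3
  0 0 0 0
  0 0 0 0
  0 0 0 4
Max pheromone 4 at (4,3)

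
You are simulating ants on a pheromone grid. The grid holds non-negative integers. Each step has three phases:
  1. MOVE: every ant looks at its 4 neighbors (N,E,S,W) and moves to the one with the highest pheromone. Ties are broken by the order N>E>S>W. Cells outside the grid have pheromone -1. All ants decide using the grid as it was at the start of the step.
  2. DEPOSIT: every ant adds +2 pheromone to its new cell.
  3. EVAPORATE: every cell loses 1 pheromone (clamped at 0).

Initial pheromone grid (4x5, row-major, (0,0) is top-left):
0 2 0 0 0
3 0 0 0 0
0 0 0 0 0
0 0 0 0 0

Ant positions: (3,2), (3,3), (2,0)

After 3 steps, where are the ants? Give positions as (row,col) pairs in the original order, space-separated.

Step 1: ant0:(3,2)->N->(2,2) | ant1:(3,3)->N->(2,3) | ant2:(2,0)->N->(1,0)
  grid max=4 at (1,0)
Step 2: ant0:(2,2)->E->(2,3) | ant1:(2,3)->W->(2,2) | ant2:(1,0)->N->(0,0)
  grid max=3 at (1,0)
Step 3: ant0:(2,3)->W->(2,2) | ant1:(2,2)->E->(2,3) | ant2:(0,0)->S->(1,0)
  grid max=4 at (1,0)

(2,2) (2,3) (1,0)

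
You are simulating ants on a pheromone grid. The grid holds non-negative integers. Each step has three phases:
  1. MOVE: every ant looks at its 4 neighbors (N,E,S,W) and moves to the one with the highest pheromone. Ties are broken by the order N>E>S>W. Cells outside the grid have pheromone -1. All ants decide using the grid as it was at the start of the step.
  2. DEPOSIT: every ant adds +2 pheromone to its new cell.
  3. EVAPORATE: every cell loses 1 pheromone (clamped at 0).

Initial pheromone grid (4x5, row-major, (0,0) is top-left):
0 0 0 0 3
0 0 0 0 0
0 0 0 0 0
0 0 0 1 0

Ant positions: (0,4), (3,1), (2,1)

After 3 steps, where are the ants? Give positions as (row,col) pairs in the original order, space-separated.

Step 1: ant0:(0,4)->S->(1,4) | ant1:(3,1)->N->(2,1) | ant2:(2,1)->N->(1,1)
  grid max=2 at (0,4)
Step 2: ant0:(1,4)->N->(0,4) | ant1:(2,1)->N->(1,1) | ant2:(1,1)->S->(2,1)
  grid max=3 at (0,4)
Step 3: ant0:(0,4)->S->(1,4) | ant1:(1,1)->S->(2,1) | ant2:(2,1)->N->(1,1)
  grid max=3 at (1,1)

(1,4) (2,1) (1,1)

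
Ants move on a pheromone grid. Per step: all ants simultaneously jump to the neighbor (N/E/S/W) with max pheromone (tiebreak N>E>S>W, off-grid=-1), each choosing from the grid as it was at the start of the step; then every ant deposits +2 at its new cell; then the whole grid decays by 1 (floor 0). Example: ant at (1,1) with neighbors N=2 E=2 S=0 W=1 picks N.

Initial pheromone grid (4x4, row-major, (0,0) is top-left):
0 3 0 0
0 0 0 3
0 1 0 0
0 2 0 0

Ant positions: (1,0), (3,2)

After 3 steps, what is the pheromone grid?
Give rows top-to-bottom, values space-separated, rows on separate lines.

After step 1: ants at (0,0),(3,1)
  1 2 0 0
  0 0 0 2
  0 0 0 0
  0 3 0 0
After step 2: ants at (0,1),(2,1)
  0 3 0 0
  0 0 0 1
  0 1 0 0
  0 2 0 0
After step 3: ants at (0,2),(3,1)
  0 2 1 0
  0 0 0 0
  0 0 0 0
  0 3 0 0

0 2 1 0
0 0 0 0
0 0 0 0
0 3 0 0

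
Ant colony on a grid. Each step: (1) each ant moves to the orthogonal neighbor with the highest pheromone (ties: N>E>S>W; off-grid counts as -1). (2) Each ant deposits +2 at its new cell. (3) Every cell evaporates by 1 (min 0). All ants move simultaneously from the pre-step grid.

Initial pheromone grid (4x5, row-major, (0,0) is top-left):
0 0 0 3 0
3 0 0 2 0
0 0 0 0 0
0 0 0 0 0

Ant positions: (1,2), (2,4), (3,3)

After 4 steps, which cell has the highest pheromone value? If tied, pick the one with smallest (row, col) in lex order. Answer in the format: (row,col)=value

Step 1: ant0:(1,2)->E->(1,3) | ant1:(2,4)->N->(1,4) | ant2:(3,3)->N->(2,3)
  grid max=3 at (1,3)
Step 2: ant0:(1,3)->N->(0,3) | ant1:(1,4)->W->(1,3) | ant2:(2,3)->N->(1,3)
  grid max=6 at (1,3)
Step 3: ant0:(0,3)->S->(1,3) | ant1:(1,3)->N->(0,3) | ant2:(1,3)->N->(0,3)
  grid max=7 at (1,3)
Step 4: ant0:(1,3)->N->(0,3) | ant1:(0,3)->S->(1,3) | ant2:(0,3)->S->(1,3)
  grid max=10 at (1,3)
Final grid:
  0 0 0 7 0
  0 0 0 10 0
  0 0 0 0 0
  0 0 0 0 0
Max pheromone 10 at (1,3)

Answer: (1,3)=10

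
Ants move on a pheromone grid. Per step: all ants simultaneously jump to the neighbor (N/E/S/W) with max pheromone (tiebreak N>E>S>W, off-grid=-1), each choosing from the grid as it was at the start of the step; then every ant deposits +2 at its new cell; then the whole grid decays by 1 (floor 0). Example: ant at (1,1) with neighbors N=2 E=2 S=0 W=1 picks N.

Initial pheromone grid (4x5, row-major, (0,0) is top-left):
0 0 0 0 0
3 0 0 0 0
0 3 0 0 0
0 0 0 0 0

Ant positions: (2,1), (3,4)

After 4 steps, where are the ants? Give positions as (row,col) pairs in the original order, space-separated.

Step 1: ant0:(2,1)->N->(1,1) | ant1:(3,4)->N->(2,4)
  grid max=2 at (1,0)
Step 2: ant0:(1,1)->S->(2,1) | ant1:(2,4)->N->(1,4)
  grid max=3 at (2,1)
Step 3: ant0:(2,1)->N->(1,1) | ant1:(1,4)->N->(0,4)
  grid max=2 at (2,1)
Step 4: ant0:(1,1)->S->(2,1) | ant1:(0,4)->S->(1,4)
  grid max=3 at (2,1)

(2,1) (1,4)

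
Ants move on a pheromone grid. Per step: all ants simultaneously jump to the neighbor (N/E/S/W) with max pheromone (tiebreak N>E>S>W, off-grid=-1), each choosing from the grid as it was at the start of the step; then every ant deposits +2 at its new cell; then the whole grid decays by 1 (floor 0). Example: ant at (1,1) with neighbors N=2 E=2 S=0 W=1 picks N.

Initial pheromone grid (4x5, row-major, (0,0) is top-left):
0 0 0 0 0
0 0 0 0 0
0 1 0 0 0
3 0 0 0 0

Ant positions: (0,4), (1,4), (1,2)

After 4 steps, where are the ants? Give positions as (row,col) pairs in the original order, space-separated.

Step 1: ant0:(0,4)->S->(1,4) | ant1:(1,4)->N->(0,4) | ant2:(1,2)->N->(0,2)
  grid max=2 at (3,0)
Step 2: ant0:(1,4)->N->(0,4) | ant1:(0,4)->S->(1,4) | ant2:(0,2)->E->(0,3)
  grid max=2 at (0,4)
Step 3: ant0:(0,4)->S->(1,4) | ant1:(1,4)->N->(0,4) | ant2:(0,3)->E->(0,4)
  grid max=5 at (0,4)
Step 4: ant0:(1,4)->N->(0,4) | ant1:(0,4)->S->(1,4) | ant2:(0,4)->S->(1,4)
  grid max=6 at (0,4)

(0,4) (1,4) (1,4)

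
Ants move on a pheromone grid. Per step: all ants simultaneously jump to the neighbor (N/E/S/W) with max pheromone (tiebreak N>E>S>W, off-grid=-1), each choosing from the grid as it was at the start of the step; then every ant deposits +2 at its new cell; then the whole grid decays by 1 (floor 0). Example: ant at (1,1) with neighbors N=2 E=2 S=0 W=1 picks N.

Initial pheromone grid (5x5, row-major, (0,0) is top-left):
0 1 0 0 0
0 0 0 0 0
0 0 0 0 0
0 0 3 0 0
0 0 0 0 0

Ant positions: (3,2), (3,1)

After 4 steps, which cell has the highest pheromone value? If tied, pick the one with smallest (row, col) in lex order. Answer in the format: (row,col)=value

Step 1: ant0:(3,2)->N->(2,2) | ant1:(3,1)->E->(3,2)
  grid max=4 at (3,2)
Step 2: ant0:(2,2)->S->(3,2) | ant1:(3,2)->N->(2,2)
  grid max=5 at (3,2)
Step 3: ant0:(3,2)->N->(2,2) | ant1:(2,2)->S->(3,2)
  grid max=6 at (3,2)
Step 4: ant0:(2,2)->S->(3,2) | ant1:(3,2)->N->(2,2)
  grid max=7 at (3,2)
Final grid:
  0 0 0 0 0
  0 0 0 0 0
  0 0 4 0 0
  0 0 7 0 0
  0 0 0 0 0
Max pheromone 7 at (3,2)

Answer: (3,2)=7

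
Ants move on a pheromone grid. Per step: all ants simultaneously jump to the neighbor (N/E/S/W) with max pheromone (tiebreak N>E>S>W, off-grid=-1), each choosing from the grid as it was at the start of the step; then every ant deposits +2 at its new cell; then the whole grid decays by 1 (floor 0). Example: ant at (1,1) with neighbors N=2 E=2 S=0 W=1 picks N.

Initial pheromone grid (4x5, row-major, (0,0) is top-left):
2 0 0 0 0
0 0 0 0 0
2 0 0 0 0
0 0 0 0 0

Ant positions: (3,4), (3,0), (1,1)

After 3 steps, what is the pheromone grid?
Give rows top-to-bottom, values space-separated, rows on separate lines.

After step 1: ants at (2,4),(2,0),(0,1)
  1 1 0 0 0
  0 0 0 0 0
  3 0 0 0 1
  0 0 0 0 0
After step 2: ants at (1,4),(1,0),(0,0)
  2 0 0 0 0
  1 0 0 0 1
  2 0 0 0 0
  0 0 0 0 0
After step 3: ants at (0,4),(0,0),(1,0)
  3 0 0 0 1
  2 0 0 0 0
  1 0 0 0 0
  0 0 0 0 0

3 0 0 0 1
2 0 0 0 0
1 0 0 0 0
0 0 0 0 0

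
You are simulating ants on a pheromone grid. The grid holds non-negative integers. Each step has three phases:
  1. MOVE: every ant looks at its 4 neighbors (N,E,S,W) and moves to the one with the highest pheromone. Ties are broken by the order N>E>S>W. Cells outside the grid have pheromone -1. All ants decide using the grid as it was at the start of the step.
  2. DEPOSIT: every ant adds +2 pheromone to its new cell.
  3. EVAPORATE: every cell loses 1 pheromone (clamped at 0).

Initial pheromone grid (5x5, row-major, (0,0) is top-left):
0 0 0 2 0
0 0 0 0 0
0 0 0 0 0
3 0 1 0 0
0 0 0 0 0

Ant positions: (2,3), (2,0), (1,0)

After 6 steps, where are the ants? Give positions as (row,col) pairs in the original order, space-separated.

Step 1: ant0:(2,3)->N->(1,3) | ant1:(2,0)->S->(3,0) | ant2:(1,0)->N->(0,0)
  grid max=4 at (3,0)
Step 2: ant0:(1,3)->N->(0,3) | ant1:(3,0)->N->(2,0) | ant2:(0,0)->E->(0,1)
  grid max=3 at (3,0)
Step 3: ant0:(0,3)->E->(0,4) | ant1:(2,0)->S->(3,0) | ant2:(0,1)->E->(0,2)
  grid max=4 at (3,0)
Step 4: ant0:(0,4)->W->(0,3) | ant1:(3,0)->N->(2,0) | ant2:(0,2)->E->(0,3)
  grid max=4 at (0,3)
Step 5: ant0:(0,3)->E->(0,4) | ant1:(2,0)->S->(3,0) | ant2:(0,3)->E->(0,4)
  grid max=4 at (3,0)
Step 6: ant0:(0,4)->W->(0,3) | ant1:(3,0)->N->(2,0) | ant2:(0,4)->W->(0,3)
  grid max=6 at (0,3)

(0,3) (2,0) (0,3)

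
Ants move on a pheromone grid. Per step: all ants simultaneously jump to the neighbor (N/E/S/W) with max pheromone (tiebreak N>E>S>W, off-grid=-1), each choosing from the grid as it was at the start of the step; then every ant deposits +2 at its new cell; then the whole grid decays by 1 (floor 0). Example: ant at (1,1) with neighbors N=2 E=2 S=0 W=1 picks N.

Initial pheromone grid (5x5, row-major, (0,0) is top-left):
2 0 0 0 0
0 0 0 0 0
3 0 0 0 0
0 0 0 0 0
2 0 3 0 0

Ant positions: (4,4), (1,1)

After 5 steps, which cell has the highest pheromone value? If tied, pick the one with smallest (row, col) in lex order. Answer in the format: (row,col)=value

Answer: (0,0)=1

Derivation:
Step 1: ant0:(4,4)->N->(3,4) | ant1:(1,1)->N->(0,1)
  grid max=2 at (2,0)
Step 2: ant0:(3,4)->N->(2,4) | ant1:(0,1)->W->(0,0)
  grid max=2 at (0,0)
Step 3: ant0:(2,4)->N->(1,4) | ant1:(0,0)->E->(0,1)
  grid max=1 at (0,0)
Step 4: ant0:(1,4)->N->(0,4) | ant1:(0,1)->W->(0,0)
  grid max=2 at (0,0)
Step 5: ant0:(0,4)->S->(1,4) | ant1:(0,0)->E->(0,1)
  grid max=1 at (0,0)
Final grid:
  1 1 0 0 0
  0 0 0 0 1
  0 0 0 0 0
  0 0 0 0 0
  0 0 0 0 0
Max pheromone 1 at (0,0)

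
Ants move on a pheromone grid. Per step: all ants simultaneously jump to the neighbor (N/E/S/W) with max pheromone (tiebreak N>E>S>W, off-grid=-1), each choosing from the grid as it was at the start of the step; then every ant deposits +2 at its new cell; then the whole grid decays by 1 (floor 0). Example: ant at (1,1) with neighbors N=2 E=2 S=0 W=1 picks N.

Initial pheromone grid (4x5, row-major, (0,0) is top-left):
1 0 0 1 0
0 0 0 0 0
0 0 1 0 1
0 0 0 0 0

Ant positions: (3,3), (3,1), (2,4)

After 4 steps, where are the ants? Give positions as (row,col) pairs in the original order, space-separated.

Step 1: ant0:(3,3)->N->(2,3) | ant1:(3,1)->N->(2,1) | ant2:(2,4)->N->(1,4)
  grid max=1 at (1,4)
Step 2: ant0:(2,3)->N->(1,3) | ant1:(2,1)->N->(1,1) | ant2:(1,4)->N->(0,4)
  grid max=1 at (0,4)
Step 3: ant0:(1,3)->N->(0,3) | ant1:(1,1)->N->(0,1) | ant2:(0,4)->S->(1,4)
  grid max=1 at (0,1)
Step 4: ant0:(0,3)->E->(0,4) | ant1:(0,1)->E->(0,2) | ant2:(1,4)->N->(0,4)
  grid max=3 at (0,4)

(0,4) (0,2) (0,4)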